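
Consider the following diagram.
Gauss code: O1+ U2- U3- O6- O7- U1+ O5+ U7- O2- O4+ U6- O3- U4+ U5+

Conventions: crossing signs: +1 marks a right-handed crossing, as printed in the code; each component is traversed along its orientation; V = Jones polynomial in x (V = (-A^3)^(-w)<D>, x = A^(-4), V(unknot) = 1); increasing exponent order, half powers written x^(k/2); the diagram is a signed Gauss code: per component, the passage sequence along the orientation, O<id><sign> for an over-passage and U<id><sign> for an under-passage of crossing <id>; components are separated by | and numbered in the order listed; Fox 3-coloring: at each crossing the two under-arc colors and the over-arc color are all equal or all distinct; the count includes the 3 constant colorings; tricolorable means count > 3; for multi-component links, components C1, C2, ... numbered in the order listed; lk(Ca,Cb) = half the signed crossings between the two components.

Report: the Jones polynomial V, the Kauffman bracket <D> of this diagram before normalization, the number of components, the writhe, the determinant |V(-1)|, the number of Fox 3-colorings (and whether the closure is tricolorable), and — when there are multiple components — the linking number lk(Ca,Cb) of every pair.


V(x) = x^-4 - x^-3 + x^-2 - 2x^-1 + 2 - x + x^2
bracket: -A^-11 + A^-7 - 2A^-3 + 2A - A^5 + A^9 - A^13, w = -1
1 component, writhe -1, over 7 crossings
det 9, colorings 9 of 3^7 — tricolorable
observation: |V(-1)| = 9: so tricolorable, since 3 divides 9


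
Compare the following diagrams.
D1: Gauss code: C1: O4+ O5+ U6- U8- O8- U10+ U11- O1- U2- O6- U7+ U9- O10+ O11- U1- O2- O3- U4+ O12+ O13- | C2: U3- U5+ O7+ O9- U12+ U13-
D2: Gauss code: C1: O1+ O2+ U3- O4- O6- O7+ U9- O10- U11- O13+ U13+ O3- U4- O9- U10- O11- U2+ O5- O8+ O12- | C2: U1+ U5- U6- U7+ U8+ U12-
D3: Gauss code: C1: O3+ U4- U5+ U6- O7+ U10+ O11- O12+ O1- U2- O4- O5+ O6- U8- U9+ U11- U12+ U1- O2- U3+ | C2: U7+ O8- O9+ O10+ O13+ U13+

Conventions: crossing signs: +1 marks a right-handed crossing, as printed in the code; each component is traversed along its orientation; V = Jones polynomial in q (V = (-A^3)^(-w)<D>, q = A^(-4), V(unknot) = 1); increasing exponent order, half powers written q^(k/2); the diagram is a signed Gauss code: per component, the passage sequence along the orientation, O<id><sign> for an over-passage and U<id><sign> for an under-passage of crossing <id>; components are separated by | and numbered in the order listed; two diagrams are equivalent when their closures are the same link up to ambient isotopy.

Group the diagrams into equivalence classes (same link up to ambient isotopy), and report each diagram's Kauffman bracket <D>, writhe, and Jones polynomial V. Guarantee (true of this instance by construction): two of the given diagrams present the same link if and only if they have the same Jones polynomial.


classes: {D1} | {D2} | {D3}
V(D1) = q^(-9/2) - q^(-5/2) - q^(-3/2) - q^(-1/2)  [13 crossings, <D> = A^-7 + A^-3 + A - A^9, w = -3]
V(D2) = q^(-15/2) - q^(-7/2) - q^(-5/2) - q^(-3/2)  [13 crossings, <D> = A^-3 + A + A^5 - A^21, w = -3]
D3 (bracket A^-3 + 2A^5 - A^9 + A^13 - A^17; 13 crossings at w = +1): V = q^(-7/2) - q^(-5/2) + q^(-3/2) - 2q^(-1/2) - q^(3/2)
note: 3 values of V(q) split the 3 diagrams


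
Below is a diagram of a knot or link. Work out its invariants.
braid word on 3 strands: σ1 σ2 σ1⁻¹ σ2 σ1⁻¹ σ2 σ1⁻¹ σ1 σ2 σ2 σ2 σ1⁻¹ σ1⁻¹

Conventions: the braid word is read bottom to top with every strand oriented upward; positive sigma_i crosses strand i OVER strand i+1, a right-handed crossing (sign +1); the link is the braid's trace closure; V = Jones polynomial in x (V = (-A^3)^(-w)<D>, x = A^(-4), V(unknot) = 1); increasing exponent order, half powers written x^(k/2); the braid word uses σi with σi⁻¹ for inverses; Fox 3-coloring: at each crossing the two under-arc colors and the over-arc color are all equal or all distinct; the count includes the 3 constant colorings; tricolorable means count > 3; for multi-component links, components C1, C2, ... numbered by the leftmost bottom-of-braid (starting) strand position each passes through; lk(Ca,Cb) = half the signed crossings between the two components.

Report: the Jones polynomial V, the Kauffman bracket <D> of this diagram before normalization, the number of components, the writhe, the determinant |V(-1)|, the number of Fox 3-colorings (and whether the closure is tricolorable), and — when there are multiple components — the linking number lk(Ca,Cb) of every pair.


V(x) = x^(-3/2) - 3x^(-1/2) + 3x^(1/2) - 6x^(3/2) + 6x^(5/2) - 7x^(7/2) + 6x^(9/2) - 4x^(11/2) + 3x^(13/2) - x^(15/2)
bracket: A^-21 - 3A^-17 + 4A^-13 - 6A^-9 + 7A^-5 - 6A^-1 + 6A^3 - 3A^7 + 3A^11 - A^15, w = +3
2 components, writhe +3, over 13 crossings
lk(C1,C2) = 0
det 40, colorings 3 of 3^13 — not tricolorable
observation: every pair of the 2 components has lk = 0


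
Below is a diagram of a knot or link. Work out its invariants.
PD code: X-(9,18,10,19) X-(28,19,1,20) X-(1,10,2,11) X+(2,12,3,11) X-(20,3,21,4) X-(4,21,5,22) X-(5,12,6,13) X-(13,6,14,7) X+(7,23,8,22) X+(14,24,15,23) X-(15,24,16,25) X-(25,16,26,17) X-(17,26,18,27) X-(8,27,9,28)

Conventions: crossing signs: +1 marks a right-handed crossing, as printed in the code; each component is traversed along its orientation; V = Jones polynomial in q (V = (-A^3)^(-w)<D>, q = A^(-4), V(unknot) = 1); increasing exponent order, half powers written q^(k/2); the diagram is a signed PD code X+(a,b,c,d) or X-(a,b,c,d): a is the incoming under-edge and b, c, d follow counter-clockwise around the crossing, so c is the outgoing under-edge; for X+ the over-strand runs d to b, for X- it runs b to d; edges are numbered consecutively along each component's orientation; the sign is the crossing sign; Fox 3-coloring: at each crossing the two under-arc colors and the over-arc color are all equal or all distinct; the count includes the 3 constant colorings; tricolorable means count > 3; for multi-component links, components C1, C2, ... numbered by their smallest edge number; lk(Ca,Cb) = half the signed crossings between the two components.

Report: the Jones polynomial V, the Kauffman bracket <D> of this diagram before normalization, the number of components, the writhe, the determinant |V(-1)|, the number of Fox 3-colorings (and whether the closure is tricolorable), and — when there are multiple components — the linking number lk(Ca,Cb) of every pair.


V(q) = q^-11 - 2q^-10 + 2q^-9 - 3q^-8 + 2q^-7 - 2q^-6 + 2q^-5 + q^-3
bracket: A^-12 + 2A^-4 - 2 + 2A^4 - 3A^8 + 2A^12 - 2A^16 + A^20, w = -8
1 component, writhe -8, over 14 crossings
det 15, colorings 9 of 3^14 — tricolorable
observation: |V(-1)| = 15: so tricolorable, since 3 divides 15


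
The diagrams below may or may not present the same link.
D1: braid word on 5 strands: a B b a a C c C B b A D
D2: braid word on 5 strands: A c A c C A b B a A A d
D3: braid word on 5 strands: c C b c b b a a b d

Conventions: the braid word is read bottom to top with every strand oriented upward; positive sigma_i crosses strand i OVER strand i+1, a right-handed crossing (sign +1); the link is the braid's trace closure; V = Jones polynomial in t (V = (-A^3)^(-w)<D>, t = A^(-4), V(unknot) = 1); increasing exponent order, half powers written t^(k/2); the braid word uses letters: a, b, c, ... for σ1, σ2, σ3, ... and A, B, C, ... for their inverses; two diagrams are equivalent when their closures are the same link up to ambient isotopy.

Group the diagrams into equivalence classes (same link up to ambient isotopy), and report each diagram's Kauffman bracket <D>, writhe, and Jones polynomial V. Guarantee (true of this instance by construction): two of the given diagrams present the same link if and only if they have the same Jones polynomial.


grouping into links: {D1} | {D2} | {D3}
V(D1) = 1 + t + t^2 + t^3  (w 0, c 12, <D> = A^-12 + A^-8 + A^-4 + 1)
V(D2) = t^-6 + t^-3 + t^-2 + t^-1  (w -2, c 12, <D> = A^-2 + A^2 + A^6 + A^18)
D3 (bracket A^-8 - A^-4 + 2 - A^4 + 2A^8 + A^16; 10 crossings at w = +8): V = t^2 + 2t^4 - t^5 + 2t^6 - t^7 + t^8
why: V(t) takes 3 values over 3 diagrams, fixing the grouping


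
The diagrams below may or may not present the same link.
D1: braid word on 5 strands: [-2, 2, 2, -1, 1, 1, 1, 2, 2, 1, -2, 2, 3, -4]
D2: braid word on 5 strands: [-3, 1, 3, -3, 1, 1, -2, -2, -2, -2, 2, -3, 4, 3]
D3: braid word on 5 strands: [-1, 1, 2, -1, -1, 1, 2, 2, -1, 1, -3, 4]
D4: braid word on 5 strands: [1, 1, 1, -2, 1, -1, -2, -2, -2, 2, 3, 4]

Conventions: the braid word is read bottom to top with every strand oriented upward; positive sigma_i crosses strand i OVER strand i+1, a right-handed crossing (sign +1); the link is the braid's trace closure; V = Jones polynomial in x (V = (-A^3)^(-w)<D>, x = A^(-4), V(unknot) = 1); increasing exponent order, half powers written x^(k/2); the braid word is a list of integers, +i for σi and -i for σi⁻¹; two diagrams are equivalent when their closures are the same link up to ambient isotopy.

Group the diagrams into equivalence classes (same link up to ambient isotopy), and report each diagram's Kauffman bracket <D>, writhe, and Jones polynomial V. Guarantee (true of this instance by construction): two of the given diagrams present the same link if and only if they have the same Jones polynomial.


grouping into links: {D1} | {D3} | {D2, D4}
V(D1) = x^2 + x^4 - x^5 + x^6 - x^7  (w +6, c 14, <D> = -A^-10 + A^-6 - A^-2 + A^2 + A^10)
V(D2) = -x^-3 + x^-2 - x^-1 + 3 - x + x^2 - x^3  [14 crossings, <D> = -A^-12 + A^-8 - A^-4 + 3 - A^4 + A^8 - A^12, w = 0]
V(D3) = x + x^3 - x^4  (w +2, c 12, <D> = -A^-10 + A^-6 + A^2)
V(D4) = -x^-3 + x^-2 - x^-1 + 3 - x + x^2 - x^3  (w +2, c 12, <D> = -A^-6 + A^-2 - A^2 + 3A^6 - A^10 + A^14 - A^18)
why: V(x) takes 3 values over 4 diagrams, fixing the grouping


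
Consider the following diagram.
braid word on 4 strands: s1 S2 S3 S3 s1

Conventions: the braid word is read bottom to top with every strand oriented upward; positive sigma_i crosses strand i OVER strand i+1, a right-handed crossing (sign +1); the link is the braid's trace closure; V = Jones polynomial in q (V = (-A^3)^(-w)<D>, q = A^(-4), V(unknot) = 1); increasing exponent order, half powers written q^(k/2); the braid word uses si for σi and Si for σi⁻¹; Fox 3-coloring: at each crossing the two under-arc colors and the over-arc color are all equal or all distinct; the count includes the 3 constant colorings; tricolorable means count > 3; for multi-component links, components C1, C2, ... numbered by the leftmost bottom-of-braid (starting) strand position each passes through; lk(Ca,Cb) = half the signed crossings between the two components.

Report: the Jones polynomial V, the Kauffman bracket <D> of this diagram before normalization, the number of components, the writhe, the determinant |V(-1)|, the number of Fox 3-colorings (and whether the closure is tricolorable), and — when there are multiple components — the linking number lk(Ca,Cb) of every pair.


V = q^-2 + 2 + q^2
<D> = -A^-11 - 2A^-3 - A^5 (w = -1)
3 components over 5 crossings, w = -1
lk(C1,C2): +1
lk(C1,C3) = -1
linking number lk(C2,C3) = 0
3 Fox colorings among 3^5, |V(-1)| = 4: not tricolorable
why: w = -1 shifts under R1 moves; the (-A^3)^(1) factor cancels that in V


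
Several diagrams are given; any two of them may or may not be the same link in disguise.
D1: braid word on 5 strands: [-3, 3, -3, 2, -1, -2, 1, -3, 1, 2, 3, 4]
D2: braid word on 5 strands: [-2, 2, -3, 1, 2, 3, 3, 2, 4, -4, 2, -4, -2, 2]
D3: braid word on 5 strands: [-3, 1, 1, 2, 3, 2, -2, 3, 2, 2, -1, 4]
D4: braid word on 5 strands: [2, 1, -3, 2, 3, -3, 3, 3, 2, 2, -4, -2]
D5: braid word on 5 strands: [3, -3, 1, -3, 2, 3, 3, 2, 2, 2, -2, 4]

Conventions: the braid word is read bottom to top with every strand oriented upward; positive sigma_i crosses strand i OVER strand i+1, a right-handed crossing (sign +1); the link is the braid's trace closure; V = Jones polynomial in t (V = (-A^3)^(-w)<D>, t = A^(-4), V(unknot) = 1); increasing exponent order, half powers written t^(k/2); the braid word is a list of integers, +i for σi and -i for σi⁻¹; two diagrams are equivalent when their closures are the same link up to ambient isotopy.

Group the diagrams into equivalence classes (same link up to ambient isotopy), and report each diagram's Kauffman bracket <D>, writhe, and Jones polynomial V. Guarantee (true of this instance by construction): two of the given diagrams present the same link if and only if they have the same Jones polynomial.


equivalence classes: {D1} | {D2, D3, D4, D5}
D1 (bracket -A^-10 + A^-6 + A^2; 12 crossings at w = +2): V = t + t^3 - t^4
D2 (bracket -A^-12 + A^-8 - A^-4 + 2 - A^4 + A^8; 14 crossings at w = +4): V = t - t^2 + 2t^3 - t^4 + t^5 - t^6
D3 (bracket -A^-6 + A^-2 - A^2 + 2A^6 - A^10 + A^14; 12 crossings at w = +6): V = t - t^2 + 2t^3 - t^4 + t^5 - t^6
D4 (bracket -A^-12 + A^-8 - A^-4 + 2 - A^4 + A^8; 12 crossings at w = +4): V = t - t^2 + 2t^3 - t^4 + t^5 - t^6
V(D5) = t - t^2 + 2t^3 - t^4 + t^5 - t^6  [12 crossings, <D> = -A^-6 + A^-2 - A^2 + 2A^6 - A^10 + A^14, w = +6]
observation: comparing 5 Jones polynomials yields 2 groups


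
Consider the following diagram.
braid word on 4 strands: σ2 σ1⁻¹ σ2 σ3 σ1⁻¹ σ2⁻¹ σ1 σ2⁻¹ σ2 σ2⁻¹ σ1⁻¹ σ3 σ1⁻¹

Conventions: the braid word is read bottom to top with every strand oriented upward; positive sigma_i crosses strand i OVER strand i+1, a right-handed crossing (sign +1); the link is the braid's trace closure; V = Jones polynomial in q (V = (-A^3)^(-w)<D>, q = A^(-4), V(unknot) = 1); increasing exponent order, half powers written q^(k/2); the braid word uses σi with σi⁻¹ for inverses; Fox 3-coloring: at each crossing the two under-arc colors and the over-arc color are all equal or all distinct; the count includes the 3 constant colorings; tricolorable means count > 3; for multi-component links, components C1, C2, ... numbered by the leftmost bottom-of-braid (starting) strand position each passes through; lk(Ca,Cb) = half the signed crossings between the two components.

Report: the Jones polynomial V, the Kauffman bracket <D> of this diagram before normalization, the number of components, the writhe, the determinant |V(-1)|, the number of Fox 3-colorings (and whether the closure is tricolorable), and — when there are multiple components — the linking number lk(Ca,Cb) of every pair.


Jones polynomial: V(q) = q^-6 - 2q^-5 + 2q^-4 - 2q^-3 + 2q^-2 - q^-1 + 1 - q^2 + q^3
<D> = -A^-15 + A^-11 - A^-3 + A - 2A^5 + 2A^9 - 2A^13 + 2A^17 - A^21; writhe -1
components 1, writhe -1 (13 crossings)
3-colorings: 9 of 3^13, det 9 — tricolorable
note: the span of V is 9, forcing >= 9 crossings in any diagram


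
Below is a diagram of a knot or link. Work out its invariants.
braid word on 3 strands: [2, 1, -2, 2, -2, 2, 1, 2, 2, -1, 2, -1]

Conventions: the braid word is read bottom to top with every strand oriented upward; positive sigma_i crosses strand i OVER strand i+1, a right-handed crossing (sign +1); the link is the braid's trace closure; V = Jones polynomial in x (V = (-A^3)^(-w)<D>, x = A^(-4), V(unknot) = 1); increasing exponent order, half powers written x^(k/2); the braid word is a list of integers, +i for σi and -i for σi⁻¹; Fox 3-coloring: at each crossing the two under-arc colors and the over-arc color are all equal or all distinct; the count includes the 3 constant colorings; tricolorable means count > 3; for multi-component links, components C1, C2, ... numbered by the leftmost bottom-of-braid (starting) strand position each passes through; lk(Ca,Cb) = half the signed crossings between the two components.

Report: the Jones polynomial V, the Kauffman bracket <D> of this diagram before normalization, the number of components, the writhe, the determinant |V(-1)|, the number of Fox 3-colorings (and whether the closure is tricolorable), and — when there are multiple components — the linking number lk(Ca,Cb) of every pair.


Jones polynomial: V(x) = 2x - 2x^2 + 3x^3 - 3x^4 + 2x^5 - 2x^6 + x^7
<D> = A^-16 - 2A^-12 + 2A^-8 - 3A^-4 + 3 - 2A^4 + 2A^8; writhe +4
components 1, writhe +4 (12 crossings)
3-colorings: 9 of 3^12, det 15 — tricolorable
note: the span of V is 6, forcing >= 6 crossings in any diagram


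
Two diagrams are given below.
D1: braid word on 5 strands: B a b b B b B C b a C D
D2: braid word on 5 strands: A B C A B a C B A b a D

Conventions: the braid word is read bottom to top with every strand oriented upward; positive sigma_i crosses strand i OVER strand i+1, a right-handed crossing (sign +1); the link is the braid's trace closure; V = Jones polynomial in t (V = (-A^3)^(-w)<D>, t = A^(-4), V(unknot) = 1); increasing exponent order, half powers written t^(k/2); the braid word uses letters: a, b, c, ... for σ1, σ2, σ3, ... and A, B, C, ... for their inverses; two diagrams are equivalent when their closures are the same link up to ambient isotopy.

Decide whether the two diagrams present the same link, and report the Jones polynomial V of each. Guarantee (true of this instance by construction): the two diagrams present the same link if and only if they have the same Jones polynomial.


equivalent: no
V(D1) = t^-2 - t^-1 + 2 - 2t + t^2 - t^3 + t^4  (w 0, c 12, <D> = A^-16 - A^-12 + A^-8 - 2A^-4 + 2 - A^4 + A^8)
V(D2) = -t^-6 + t^-5 - t^-4 + 2t^-3 - t^-2 + t^-1  (w -6, c 12, <D> = A^-14 - A^-10 + 2A^-6 - A^-2 + A^2 - A^6)
why: V(t) takes 2 values over 2 diagrams, fixing the grouping


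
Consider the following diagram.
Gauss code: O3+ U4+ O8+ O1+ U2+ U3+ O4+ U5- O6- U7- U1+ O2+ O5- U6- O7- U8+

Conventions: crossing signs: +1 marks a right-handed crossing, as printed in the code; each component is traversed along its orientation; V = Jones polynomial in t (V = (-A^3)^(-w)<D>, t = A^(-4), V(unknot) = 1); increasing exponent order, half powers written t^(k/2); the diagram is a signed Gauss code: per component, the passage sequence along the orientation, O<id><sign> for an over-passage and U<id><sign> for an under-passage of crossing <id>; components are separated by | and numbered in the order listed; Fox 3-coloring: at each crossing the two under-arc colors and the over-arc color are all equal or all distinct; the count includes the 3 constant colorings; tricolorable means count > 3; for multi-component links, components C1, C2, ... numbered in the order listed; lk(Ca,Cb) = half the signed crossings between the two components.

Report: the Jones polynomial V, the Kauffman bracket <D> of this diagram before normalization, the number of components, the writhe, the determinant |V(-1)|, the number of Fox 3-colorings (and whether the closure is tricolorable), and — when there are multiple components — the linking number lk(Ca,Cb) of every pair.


V(t) = -t^-1 + 2 - t + 2t^2 - t^3 + t^4 - t^5
bracket: -A^-14 + A^-10 - A^-6 + 2A^-2 - A^2 + 2A^6 - A^10, w = +2
1 component, writhe +2, over 8 crossings
det 9, colorings 9 of 3^8 — tricolorable
observation: |V(-1)| = 9: so tricolorable, since 3 divides 9


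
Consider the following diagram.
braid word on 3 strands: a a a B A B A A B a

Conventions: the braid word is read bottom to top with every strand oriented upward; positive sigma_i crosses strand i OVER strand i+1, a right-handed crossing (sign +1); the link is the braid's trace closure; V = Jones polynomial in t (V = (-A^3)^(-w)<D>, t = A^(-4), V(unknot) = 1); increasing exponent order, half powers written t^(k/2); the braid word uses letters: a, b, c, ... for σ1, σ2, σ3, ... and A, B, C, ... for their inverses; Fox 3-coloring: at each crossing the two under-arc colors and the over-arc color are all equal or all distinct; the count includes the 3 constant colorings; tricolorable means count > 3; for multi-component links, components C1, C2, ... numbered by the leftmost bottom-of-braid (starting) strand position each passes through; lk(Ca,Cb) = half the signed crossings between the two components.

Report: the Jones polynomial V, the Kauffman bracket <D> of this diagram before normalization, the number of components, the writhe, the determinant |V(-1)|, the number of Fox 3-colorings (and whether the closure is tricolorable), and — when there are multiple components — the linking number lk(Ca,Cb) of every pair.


V = -t^-5 + t^-4 - t^-3 + 2t^-2 - t^-1 + 2 - t
<D> = -A^-10 + 2A^-6 - A^-2 + 2A^2 - A^6 + A^10 - A^14 (w = -2)
1 component over 10 crossings, w = -2
9 Fox colorings among 3^10, |V(-1)| = 9: tricolorable
why: the span of V is 6, forcing >= 6 crossings in any diagram


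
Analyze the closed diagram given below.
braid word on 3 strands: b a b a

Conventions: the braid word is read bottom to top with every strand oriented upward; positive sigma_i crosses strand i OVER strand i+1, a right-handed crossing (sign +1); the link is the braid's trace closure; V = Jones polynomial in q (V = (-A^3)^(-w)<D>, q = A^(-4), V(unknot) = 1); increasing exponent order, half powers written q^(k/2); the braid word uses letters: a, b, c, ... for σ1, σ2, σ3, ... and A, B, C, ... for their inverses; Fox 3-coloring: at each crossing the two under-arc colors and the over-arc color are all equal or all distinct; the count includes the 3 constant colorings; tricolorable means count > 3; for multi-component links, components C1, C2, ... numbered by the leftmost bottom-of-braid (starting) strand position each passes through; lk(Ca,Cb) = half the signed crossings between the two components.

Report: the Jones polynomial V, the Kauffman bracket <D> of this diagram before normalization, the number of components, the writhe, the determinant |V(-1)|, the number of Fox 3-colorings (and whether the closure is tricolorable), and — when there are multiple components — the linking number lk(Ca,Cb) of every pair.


V(q) = q + q^3 - q^4
bracket: -A^-4 + 1 + A^8, w = +4
1 component, writhe +4, over 4 crossings
det 3, colorings 9 of 3^4 — tricolorable
observation: the span of V is 3, forcing >= 3 crossings in any diagram


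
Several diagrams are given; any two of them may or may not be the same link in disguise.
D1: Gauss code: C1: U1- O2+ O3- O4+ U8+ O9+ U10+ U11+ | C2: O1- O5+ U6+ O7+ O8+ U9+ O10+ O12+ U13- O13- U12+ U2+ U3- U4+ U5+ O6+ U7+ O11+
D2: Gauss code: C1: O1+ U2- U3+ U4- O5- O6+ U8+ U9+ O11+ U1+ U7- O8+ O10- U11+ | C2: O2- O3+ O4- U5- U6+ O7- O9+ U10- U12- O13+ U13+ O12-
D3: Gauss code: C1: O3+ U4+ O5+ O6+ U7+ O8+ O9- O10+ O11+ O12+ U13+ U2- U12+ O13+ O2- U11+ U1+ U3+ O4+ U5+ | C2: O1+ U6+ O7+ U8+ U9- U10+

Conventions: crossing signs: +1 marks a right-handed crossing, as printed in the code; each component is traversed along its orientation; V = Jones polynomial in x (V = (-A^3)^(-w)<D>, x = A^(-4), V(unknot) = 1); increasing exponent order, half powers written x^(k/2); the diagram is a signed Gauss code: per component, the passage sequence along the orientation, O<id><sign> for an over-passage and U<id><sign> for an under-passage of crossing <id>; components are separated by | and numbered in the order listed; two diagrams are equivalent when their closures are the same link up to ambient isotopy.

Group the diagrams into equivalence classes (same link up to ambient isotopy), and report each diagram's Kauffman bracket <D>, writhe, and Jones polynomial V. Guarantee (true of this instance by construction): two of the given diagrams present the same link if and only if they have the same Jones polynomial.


classes: {D1, D3} | {D2}
V(D1) = -x^(5/2) - 2x^(9/2) + 2x^(11/2) - 2x^(13/2) + 2x^(15/2) - 2x^(17/2) + x^(19/2)  [13 crossings, <D> = -A^-17 + 2A^-13 - 2A^-9 + 2A^-5 - 2A^-1 + 2A^3 + A^11, w = +7]
V(D2) = -x^(-3/2) - 2x^(1/2) + x^(3/2) - x^(5/2) + x^(7/2)  (w +1, c 13, <D> = -A^-11 + A^-7 - A^-3 + 2A + A^9)
V(D3) = -x^(5/2) - 2x^(9/2) + 2x^(11/2) - 2x^(13/2) + 2x^(15/2) - 2x^(17/2) + x^(19/2)  (w +9, c 13, <D> = -A^-11 + 2A^-7 - 2A^-3 + 2A - 2A^5 + 2A^9 + A^17)
insight: 2 values of V(x) split the 3 diagrams


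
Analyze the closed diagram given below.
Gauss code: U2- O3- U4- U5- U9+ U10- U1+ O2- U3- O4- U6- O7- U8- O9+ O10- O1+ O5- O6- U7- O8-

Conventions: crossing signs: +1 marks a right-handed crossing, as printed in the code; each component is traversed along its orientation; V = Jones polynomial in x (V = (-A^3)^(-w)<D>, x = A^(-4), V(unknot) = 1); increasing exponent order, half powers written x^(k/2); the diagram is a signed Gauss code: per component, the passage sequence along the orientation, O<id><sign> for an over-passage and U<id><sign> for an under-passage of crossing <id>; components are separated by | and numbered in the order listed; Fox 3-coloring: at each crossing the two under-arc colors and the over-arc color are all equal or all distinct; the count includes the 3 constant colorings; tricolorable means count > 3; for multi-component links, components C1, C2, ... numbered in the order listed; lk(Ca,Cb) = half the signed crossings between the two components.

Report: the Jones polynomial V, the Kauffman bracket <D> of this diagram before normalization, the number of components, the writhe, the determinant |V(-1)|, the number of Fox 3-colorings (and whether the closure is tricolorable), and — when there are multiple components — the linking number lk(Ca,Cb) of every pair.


V = x^-8 - 2x^-7 + x^-6 - 2x^-5 + 2x^-4 + x^-2
<D> = A^-10 + 2A^-2 - 2A^2 + A^6 - 2A^10 + A^14 (w = -6)
1 component over 10 crossings, w = -6
27 Fox colorings among 3^10, |V(-1)| = 9: tricolorable
why: w = -6 shifts under R1 moves; the (-A^3)^(6) factor cancels that in V


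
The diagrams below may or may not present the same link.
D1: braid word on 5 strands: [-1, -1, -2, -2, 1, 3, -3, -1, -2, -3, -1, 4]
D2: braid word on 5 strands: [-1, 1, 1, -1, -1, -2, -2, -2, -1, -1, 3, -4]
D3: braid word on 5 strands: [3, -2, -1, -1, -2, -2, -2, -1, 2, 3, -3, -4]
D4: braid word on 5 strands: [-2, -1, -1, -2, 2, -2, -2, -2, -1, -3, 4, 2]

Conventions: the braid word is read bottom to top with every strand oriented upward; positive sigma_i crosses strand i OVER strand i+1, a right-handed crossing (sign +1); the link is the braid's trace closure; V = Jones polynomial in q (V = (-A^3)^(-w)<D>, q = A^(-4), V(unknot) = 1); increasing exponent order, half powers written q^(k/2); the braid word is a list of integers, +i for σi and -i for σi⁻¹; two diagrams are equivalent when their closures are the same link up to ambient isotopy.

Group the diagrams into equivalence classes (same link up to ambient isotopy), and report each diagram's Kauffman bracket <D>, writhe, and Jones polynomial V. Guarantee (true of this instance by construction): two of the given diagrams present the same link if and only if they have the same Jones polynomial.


equivalence classes: {D1, D2, D3, D4}
D1 (bracket A^-10 + 2A^-2 - 2A^2 + A^6 - 2A^10 + A^14; 12 crossings at w = -6): V = q^-8 - 2q^-7 + q^-6 - 2q^-5 + 2q^-4 + q^-2
V(D2) = q^-8 - 2q^-7 + q^-6 - 2q^-5 + 2q^-4 + q^-2  [12 crossings, <D> = A^-10 + 2A^-2 - 2A^2 + A^6 - 2A^10 + A^14, w = -6]
V(D3) = q^-8 - 2q^-7 + q^-6 - 2q^-5 + 2q^-4 + q^-2  [12 crossings, <D> = A^-10 + 2A^-2 - 2A^2 + A^6 - 2A^10 + A^14, w = -6]
D4 (bracket A^-10 + 2A^-2 - 2A^2 + A^6 - 2A^10 + A^14; 12 crossings at w = -6): V = q^-8 - 2q^-7 + q^-6 - 2q^-5 + 2q^-4 + q^-2
observation: all 4 diagrams share one V(q), hence one class


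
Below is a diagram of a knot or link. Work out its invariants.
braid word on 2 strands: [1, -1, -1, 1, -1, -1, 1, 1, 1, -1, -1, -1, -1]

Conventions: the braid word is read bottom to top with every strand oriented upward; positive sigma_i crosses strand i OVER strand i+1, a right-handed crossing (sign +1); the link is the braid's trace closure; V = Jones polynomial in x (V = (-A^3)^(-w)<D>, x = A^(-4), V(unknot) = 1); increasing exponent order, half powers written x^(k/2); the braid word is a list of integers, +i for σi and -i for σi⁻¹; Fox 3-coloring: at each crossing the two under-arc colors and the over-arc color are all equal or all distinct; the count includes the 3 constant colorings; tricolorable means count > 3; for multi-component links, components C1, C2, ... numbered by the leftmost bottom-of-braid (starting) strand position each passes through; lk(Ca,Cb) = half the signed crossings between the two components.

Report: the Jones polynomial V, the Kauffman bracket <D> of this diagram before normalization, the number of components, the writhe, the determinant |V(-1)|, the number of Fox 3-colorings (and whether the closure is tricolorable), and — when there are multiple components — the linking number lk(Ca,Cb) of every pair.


Jones polynomial: V(x) = -x^-4 + x^-3 + x^-1
<D> = -A^-5 - A^3 + A^7; writhe -3
components 1, writhe -3 (13 crossings)
3-colorings: 9 of 3^13, det 3 — tricolorable
note: det 3 = |V(-1)|; divisible by 3, so tricolorable


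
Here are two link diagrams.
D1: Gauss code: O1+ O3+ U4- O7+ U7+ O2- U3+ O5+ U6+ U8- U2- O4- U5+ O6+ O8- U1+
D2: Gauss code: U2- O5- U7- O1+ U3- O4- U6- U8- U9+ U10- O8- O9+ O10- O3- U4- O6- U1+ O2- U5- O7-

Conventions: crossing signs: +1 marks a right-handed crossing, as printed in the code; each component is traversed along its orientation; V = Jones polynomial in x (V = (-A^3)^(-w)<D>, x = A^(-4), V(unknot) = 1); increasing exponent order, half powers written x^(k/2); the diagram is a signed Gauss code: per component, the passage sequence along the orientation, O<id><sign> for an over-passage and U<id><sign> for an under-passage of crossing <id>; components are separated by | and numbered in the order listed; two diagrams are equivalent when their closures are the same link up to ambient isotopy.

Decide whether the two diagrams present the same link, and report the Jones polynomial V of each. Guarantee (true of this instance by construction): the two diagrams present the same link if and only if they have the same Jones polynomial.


equivalent: no
D1 (bracket A^-2 - A^2 + A^6 - A^10 + A^14; 8 crossings at w = +2): V = x^-2 - x^-1 + 1 - x + x^2
V(D2) = x^-8 - 2x^-7 + x^-6 - 2x^-5 + 2x^-4 + x^-2  [10 crossings, <D> = A^-10 + 2A^-2 - 2A^2 + A^6 - 2A^10 + A^14, w = -6]
observation: 2 classes among 2 diagrams; unequal V(x) rules out equality


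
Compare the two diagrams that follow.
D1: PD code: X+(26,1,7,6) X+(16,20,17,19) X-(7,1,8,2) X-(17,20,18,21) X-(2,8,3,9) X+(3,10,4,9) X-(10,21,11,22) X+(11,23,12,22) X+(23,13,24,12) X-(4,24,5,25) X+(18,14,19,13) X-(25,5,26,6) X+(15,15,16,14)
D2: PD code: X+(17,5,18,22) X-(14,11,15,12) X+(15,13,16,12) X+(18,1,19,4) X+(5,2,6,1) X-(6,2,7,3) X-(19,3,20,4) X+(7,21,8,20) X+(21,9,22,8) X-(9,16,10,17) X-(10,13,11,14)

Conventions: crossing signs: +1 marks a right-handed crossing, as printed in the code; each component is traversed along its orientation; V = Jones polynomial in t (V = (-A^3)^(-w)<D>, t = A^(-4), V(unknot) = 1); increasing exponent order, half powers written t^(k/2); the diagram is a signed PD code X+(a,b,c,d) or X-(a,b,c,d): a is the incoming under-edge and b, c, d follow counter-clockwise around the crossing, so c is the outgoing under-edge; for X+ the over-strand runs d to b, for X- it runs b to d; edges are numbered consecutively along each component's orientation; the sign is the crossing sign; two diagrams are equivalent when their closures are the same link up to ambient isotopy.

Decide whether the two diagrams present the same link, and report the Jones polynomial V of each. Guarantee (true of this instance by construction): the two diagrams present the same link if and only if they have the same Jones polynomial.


equivalent: no
V(D1) = -t^(-5/2) - t^(-1/2)  (w +1, c 13, <D> = A^5 + A^13)
D2 (bracket -A^-15 + A^-7 + A^-3 + A; 11 crossings at w = +1): V = -t^(1/2) - t^(3/2) - t^(5/2) + t^(9/2)
why: 2 classes among 2 diagrams; unequal V(t) rules out equality


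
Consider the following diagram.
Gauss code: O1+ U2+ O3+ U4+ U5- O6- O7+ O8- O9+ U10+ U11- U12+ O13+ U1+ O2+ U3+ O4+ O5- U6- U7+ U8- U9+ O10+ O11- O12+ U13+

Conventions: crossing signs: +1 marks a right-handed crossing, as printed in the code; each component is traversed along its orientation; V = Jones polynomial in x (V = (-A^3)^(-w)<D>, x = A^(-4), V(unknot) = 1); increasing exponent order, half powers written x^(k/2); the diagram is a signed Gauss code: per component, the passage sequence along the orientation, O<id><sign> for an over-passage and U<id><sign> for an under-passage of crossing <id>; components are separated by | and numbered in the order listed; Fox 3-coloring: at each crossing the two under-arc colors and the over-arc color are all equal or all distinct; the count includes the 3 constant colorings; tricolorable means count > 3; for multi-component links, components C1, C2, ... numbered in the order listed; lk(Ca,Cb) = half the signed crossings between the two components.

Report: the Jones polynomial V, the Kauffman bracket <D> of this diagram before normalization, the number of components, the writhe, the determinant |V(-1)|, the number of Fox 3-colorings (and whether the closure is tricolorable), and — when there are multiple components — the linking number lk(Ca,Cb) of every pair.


V(x) = x^2 + x^4 - x^5 + x^6 - x^7
bracket: A^-13 - A^-9 + A^-5 - A^-1 - A^7, w = +5
1 component, writhe +5, over 13 crossings
det 5, colorings 3 of 3^13 — not tricolorable
observation: |V(-1)| = 5: so not tricolorable, since 3 does not divide 5


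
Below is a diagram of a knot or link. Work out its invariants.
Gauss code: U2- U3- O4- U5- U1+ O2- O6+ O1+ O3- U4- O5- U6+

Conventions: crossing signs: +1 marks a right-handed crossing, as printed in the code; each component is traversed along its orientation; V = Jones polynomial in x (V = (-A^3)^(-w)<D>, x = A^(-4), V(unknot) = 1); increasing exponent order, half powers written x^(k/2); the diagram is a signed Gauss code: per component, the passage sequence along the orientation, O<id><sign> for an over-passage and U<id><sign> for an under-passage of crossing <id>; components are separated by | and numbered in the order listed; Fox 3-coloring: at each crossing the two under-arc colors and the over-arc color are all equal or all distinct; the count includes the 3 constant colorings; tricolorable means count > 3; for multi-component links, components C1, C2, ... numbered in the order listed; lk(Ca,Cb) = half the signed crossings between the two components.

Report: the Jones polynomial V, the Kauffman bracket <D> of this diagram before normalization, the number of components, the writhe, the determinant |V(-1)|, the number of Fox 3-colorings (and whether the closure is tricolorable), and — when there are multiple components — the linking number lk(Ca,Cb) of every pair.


Jones polynomial: V(x) = -x^-4 + x^-3 + x^-1
<D> = A^-2 + A^6 - A^10; writhe -2
components 1, writhe -2 (6 crossings)
3-colorings: 9 of 3^6, det 3 — tricolorable
note: det 3 = |V(-1)|; divisible by 3, so tricolorable


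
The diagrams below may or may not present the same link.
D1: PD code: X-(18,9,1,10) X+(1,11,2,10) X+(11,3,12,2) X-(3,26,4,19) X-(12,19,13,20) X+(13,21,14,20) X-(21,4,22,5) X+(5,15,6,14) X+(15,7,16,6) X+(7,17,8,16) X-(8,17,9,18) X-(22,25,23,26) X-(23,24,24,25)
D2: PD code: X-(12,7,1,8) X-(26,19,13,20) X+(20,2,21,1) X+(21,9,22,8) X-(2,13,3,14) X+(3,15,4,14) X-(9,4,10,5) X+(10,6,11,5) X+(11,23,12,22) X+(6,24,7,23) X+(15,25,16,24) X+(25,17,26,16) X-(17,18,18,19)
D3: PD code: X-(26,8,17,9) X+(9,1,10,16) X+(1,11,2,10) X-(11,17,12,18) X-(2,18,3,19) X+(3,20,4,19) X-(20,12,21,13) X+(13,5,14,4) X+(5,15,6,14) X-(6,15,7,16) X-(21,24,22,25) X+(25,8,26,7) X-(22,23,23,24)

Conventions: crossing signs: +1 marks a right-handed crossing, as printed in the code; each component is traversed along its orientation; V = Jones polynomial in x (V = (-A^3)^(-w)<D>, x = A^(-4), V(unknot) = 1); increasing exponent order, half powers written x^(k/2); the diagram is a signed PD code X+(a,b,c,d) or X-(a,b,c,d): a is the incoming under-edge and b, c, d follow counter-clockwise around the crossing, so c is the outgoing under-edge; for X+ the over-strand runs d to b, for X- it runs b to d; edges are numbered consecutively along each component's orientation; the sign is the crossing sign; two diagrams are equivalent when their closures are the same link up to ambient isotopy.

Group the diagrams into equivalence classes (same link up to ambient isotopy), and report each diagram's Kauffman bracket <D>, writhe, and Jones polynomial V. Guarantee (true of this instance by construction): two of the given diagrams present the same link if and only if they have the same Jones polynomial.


equivalence classes: {D1, D3} | {D2}
D1 (bracket -A^-17 + A^-13 - A^-9 + 2A^-5 + A^3; 13 crossings at w = -1): V = -x^(-3/2) - 2x^(1/2) + x^(3/2) - x^(5/2) + x^(7/2)
V(D2) = -x^(1/2) + x^(3/2) - x^(5/2) - x^(9/2)  (w +3, c 13, <D> = A^-9 + A^-1 - A^3 + A^7)
V(D3) = -x^(-3/2) - 2x^(1/2) + x^(3/2) - x^(5/2) + x^(7/2)  [13 crossings, <D> = -A^-17 + A^-13 - A^-9 + 2A^-5 + A^3, w = -1]
key observation: comparing 3 Jones polynomials yields 2 groups


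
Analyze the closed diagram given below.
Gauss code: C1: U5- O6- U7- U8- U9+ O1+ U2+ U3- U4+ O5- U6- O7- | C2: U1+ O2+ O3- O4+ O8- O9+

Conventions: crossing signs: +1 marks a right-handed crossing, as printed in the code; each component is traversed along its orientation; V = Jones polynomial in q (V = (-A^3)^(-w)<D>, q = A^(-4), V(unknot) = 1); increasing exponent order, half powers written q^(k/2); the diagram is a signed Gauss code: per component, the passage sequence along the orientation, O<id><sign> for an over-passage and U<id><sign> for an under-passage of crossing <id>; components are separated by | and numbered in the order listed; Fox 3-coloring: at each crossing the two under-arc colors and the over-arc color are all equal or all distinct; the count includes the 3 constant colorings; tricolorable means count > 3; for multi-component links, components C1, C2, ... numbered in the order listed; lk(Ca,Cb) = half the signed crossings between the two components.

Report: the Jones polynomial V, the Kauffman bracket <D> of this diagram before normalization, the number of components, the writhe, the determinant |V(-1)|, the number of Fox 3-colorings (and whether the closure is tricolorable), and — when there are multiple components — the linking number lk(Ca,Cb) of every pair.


Jones polynomial: V(q) = q^(-7/2) - q^(-5/2) + q^(-3/2) - 2q^(-1/2) - q^(3/2)
<D> = A^-9 + 2A^-1 - A^3 + A^7 - A^11; writhe -1
components 2, writhe -1 (9 crossings)
linking number lk(C1,C2) = +1
3-colorings: 9 of 3^9, det 6 — tricolorable
note: w = -1 shifts under R1 moves; the (-A^3)^(1) factor cancels that in V


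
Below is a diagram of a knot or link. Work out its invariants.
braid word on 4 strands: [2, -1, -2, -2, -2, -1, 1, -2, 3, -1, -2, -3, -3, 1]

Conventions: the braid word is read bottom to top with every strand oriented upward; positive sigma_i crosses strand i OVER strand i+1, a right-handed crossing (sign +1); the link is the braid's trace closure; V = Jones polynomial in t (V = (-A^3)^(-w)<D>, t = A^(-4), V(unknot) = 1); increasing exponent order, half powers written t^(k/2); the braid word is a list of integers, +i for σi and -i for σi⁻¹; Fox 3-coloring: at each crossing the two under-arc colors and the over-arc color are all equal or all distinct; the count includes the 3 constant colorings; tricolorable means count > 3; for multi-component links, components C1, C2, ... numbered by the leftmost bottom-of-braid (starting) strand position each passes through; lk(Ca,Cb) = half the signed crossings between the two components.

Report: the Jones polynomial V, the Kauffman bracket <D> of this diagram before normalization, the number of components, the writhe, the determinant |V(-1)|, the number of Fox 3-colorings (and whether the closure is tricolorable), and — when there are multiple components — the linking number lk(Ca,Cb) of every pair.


V = t^(-17/2) - t^(-15/2) + t^(-13/2) - 3t^(-11/2) + 2t^(-9/2) - 2t^(-7/2) + t^(-5/2) - t^(-3/2)
<D> = -A^-12 + A^-8 - 2A^-4 + 2 - 3A^4 + A^8 - A^12 + A^16 (w = -6)
2 components over 14 crossings, w = -6
lk(C1,C2): -2
9 Fox colorings among 3^14, |V(-1)| = 12: tricolorable
why: the span of V is 7, within the link bound 14 + 2 - 1


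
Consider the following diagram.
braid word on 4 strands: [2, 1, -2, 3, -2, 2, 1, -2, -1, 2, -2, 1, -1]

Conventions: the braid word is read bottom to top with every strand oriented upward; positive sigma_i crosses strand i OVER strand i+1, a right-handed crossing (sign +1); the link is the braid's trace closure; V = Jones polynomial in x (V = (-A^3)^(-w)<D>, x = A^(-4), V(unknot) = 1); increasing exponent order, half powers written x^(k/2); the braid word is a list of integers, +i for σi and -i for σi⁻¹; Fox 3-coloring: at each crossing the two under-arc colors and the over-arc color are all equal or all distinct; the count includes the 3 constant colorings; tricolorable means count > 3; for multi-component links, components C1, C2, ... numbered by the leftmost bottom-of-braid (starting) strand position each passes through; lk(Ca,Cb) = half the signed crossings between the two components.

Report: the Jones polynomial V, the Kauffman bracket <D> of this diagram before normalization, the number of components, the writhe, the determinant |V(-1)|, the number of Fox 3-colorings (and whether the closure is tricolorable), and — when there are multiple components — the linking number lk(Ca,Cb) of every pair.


V(x) = x^-2 + 2 + x^2
bracket: -A^-5 - 2A^3 - A^11, w = +1
3 components, writhe +1, over 13 crossings
lk(C1,C2) = -1
linking number lk(C1,C3) = 0
lk(C2,C3): +1
det 4, colorings 3 of 3^13 — not tricolorable
observation: the 3 component pairs carry total linking 0
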